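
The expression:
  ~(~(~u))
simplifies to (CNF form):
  ~u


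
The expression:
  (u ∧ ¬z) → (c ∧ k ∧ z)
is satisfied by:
  {z: True, u: False}
  {u: False, z: False}
  {u: True, z: True}


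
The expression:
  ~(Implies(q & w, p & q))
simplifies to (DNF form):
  q & w & ~p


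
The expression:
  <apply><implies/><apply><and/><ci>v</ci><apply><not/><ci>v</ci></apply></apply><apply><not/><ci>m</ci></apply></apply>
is always true.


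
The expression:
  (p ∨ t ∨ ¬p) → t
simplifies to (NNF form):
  t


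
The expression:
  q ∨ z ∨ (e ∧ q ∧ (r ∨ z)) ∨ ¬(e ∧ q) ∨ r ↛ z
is always true.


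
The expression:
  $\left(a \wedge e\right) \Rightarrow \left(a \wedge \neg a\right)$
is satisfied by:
  {e: False, a: False}
  {a: True, e: False}
  {e: True, a: False}


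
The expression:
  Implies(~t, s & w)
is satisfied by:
  {t: True, w: True, s: True}
  {t: True, w: True, s: False}
  {t: True, s: True, w: False}
  {t: True, s: False, w: False}
  {w: True, s: True, t: False}


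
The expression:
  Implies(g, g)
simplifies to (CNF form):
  True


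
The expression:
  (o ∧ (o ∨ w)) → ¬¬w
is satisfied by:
  {w: True, o: False}
  {o: False, w: False}
  {o: True, w: True}


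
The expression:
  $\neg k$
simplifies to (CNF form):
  $\neg k$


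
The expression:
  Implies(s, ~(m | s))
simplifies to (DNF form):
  ~s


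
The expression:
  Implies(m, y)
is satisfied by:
  {y: True, m: False}
  {m: False, y: False}
  {m: True, y: True}


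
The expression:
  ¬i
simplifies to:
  ¬i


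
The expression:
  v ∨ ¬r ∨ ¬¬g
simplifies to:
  g ∨ v ∨ ¬r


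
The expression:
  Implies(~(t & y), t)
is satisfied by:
  {t: True}


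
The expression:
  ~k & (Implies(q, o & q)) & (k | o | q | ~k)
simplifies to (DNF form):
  (o & ~k) | (~k & ~q)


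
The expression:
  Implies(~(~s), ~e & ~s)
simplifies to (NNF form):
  ~s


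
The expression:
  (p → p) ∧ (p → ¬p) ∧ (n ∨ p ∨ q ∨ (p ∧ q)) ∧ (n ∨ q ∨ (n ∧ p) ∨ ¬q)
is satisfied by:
  {n: True, q: True, p: False}
  {n: True, q: False, p: False}
  {q: True, n: False, p: False}


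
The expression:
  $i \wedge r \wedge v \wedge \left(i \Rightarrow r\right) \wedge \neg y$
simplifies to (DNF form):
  $i \wedge r \wedge v \wedge \neg y$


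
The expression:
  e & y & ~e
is never true.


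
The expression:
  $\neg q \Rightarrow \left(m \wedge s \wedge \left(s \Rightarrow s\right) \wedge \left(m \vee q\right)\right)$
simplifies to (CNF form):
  $\left(m \vee q\right) \wedge \left(q \vee s\right)$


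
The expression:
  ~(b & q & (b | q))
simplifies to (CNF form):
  ~b | ~q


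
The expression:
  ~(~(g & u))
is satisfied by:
  {u: True, g: True}


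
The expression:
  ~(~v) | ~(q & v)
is always true.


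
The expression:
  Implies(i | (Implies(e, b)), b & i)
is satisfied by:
  {i: True, b: True, e: True}
  {i: True, b: True, e: False}
  {e: True, b: False, i: False}


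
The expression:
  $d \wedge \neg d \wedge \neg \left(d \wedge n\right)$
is never true.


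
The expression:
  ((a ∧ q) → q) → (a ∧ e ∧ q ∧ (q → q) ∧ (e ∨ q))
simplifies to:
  a ∧ e ∧ q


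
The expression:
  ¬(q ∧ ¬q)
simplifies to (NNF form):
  True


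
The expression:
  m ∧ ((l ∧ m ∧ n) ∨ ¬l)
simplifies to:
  m ∧ (n ∨ ¬l)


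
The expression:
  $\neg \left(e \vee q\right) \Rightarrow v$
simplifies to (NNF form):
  $e \vee q \vee v$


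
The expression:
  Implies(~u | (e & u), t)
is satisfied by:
  {t: True, u: True, e: False}
  {t: True, u: False, e: False}
  {t: True, e: True, u: True}
  {t: True, e: True, u: False}
  {u: True, e: False, t: False}


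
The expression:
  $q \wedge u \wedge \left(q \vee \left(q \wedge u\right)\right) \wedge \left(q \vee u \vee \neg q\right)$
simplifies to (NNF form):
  $q \wedge u$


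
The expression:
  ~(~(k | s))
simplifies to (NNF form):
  k | s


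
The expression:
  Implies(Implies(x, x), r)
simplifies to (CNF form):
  r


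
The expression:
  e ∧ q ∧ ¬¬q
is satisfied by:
  {e: True, q: True}


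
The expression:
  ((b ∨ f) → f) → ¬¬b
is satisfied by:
  {b: True}


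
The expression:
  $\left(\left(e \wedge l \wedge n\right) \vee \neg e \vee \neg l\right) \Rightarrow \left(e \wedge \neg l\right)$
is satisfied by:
  {e: True, l: False, n: False}
  {n: True, e: True, l: False}
  {l: True, e: True, n: False}


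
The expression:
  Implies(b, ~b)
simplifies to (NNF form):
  ~b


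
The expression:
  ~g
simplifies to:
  ~g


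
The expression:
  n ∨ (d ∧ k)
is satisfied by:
  {n: True, k: True, d: True}
  {n: True, k: True, d: False}
  {n: True, d: True, k: False}
  {n: True, d: False, k: False}
  {k: True, d: True, n: False}


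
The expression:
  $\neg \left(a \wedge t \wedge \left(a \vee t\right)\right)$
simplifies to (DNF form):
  $\neg a \vee \neg t$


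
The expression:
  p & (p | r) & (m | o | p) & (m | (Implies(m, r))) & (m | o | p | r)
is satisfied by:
  {p: True}


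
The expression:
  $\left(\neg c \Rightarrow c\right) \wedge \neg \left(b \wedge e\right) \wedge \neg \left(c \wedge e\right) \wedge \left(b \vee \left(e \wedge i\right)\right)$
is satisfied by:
  {c: True, b: True, e: False}


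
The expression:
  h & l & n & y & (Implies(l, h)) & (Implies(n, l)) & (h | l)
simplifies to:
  h & l & n & y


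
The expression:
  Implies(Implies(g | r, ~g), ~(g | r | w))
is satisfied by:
  {g: True, r: False, w: False}
  {g: True, w: True, r: False}
  {g: True, r: True, w: False}
  {g: True, w: True, r: True}
  {w: False, r: False, g: False}


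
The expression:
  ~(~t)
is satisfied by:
  {t: True}


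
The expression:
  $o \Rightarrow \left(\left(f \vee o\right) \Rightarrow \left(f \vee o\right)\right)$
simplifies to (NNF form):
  $\text{True}$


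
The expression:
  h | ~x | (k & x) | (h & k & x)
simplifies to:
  h | k | ~x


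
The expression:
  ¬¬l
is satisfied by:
  {l: True}


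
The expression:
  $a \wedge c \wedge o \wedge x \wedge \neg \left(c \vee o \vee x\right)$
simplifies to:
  $\text{False}$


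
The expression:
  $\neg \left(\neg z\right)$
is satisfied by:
  {z: True}


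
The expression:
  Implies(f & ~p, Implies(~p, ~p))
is always true.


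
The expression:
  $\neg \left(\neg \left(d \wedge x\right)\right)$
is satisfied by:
  {d: True, x: True}


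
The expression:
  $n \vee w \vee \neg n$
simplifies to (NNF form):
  $\text{True}$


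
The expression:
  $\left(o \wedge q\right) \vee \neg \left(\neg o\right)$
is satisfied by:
  {o: True}


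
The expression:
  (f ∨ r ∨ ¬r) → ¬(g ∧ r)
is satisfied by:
  {g: False, r: False}
  {r: True, g: False}
  {g: True, r: False}


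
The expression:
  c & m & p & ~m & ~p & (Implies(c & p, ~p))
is never true.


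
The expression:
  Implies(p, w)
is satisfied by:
  {w: True, p: False}
  {p: False, w: False}
  {p: True, w: True}


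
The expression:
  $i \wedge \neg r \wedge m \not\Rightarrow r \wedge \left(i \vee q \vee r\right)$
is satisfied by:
  {m: True, i: True, r: False}


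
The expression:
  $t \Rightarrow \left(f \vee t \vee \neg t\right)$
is always true.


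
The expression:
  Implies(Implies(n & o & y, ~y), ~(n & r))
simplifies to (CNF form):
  (o | ~n | ~r) & (y | ~n | ~r)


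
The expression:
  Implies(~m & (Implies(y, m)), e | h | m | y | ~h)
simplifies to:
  True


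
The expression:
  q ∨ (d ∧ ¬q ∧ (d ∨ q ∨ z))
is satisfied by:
  {d: True, q: True}
  {d: True, q: False}
  {q: True, d: False}


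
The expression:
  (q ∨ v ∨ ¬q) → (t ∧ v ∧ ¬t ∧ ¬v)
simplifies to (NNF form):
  False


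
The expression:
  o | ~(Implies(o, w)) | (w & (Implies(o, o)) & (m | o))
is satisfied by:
  {o: True, m: True, w: True}
  {o: True, m: True, w: False}
  {o: True, w: True, m: False}
  {o: True, w: False, m: False}
  {m: True, w: True, o: False}


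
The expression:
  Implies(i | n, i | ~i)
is always true.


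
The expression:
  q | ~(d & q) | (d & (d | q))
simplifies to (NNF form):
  True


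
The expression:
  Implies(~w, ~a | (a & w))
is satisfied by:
  {w: True, a: False}
  {a: False, w: False}
  {a: True, w: True}


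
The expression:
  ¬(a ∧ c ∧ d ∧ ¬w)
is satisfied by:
  {w: True, c: False, d: False, a: False}
  {w: False, c: False, d: False, a: False}
  {w: True, a: True, c: False, d: False}
  {a: True, w: False, c: False, d: False}
  {w: True, d: True, a: False, c: False}
  {d: True, a: False, c: False, w: False}
  {w: True, a: True, d: True, c: False}
  {a: True, d: True, w: False, c: False}
  {w: True, c: True, a: False, d: False}
  {c: True, a: False, d: False, w: False}
  {w: True, a: True, c: True, d: False}
  {a: True, c: True, w: False, d: False}
  {w: True, d: True, c: True, a: False}
  {d: True, c: True, a: False, w: False}
  {w: True, a: True, d: True, c: True}


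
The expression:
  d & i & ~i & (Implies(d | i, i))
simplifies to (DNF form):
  False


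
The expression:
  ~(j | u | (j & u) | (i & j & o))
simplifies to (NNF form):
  ~j & ~u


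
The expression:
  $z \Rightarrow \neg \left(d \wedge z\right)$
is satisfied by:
  {z: False, d: False}
  {d: True, z: False}
  {z: True, d: False}


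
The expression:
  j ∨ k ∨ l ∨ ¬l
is always true.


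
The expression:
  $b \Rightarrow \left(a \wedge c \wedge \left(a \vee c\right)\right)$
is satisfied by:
  {c: True, a: True, b: False}
  {c: True, a: False, b: False}
  {a: True, c: False, b: False}
  {c: False, a: False, b: False}
  {b: True, c: True, a: True}


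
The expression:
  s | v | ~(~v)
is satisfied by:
  {v: True, s: True}
  {v: True, s: False}
  {s: True, v: False}


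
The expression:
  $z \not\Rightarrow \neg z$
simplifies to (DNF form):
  $z$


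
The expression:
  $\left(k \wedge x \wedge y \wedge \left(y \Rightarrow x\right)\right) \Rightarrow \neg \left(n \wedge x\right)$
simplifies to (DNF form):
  $\neg k \vee \neg n \vee \neg x \vee \neg y$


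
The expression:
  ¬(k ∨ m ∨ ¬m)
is never true.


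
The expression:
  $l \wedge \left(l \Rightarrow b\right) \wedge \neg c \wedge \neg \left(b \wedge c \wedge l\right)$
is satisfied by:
  {b: True, l: True, c: False}


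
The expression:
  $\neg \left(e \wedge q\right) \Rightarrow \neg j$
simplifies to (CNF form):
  $\left(e \vee \neg j\right) \wedge \left(q \vee \neg j\right)$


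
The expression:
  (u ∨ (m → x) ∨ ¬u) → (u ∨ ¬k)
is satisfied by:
  {u: True, k: False}
  {k: False, u: False}
  {k: True, u: True}


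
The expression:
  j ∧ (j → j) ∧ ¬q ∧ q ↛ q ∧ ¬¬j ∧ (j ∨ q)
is never true.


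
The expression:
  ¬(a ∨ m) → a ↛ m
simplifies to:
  a ∨ m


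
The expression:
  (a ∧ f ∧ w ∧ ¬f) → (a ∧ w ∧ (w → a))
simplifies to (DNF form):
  True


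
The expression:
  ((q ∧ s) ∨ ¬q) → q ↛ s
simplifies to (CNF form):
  q ∧ ¬s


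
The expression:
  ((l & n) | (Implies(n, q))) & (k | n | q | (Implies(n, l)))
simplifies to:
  l | q | ~n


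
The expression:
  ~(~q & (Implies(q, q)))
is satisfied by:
  {q: True}


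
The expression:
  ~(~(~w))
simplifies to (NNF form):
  ~w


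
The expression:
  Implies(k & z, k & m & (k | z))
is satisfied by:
  {m: True, k: False, z: False}
  {k: False, z: False, m: False}
  {z: True, m: True, k: False}
  {z: True, k: False, m: False}
  {m: True, k: True, z: False}
  {k: True, m: False, z: False}
  {z: True, k: True, m: True}


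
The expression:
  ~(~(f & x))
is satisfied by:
  {x: True, f: True}


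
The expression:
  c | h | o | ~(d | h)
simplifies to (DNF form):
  c | h | o | ~d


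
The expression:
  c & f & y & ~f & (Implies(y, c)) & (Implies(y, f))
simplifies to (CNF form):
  False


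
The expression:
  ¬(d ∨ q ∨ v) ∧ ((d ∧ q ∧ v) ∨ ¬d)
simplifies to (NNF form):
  ¬d ∧ ¬q ∧ ¬v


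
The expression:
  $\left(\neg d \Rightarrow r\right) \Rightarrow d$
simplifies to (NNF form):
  $d \vee \neg r$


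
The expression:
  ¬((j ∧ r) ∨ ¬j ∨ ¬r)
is never true.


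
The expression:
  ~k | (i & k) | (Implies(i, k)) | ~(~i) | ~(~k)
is always true.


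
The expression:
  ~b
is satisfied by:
  {b: False}


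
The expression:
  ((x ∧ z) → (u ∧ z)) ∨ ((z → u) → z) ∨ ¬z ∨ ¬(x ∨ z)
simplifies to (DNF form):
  True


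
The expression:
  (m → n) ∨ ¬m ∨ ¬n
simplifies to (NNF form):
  True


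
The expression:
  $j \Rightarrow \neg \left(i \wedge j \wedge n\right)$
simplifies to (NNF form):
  $\neg i \vee \neg j \vee \neg n$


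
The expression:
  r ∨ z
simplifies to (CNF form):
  r ∨ z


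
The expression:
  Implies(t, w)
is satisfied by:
  {w: True, t: False}
  {t: False, w: False}
  {t: True, w: True}


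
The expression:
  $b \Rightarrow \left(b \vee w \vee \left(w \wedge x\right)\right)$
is always true.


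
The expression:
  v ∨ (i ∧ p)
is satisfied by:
  {i: True, v: True, p: True}
  {i: True, v: True, p: False}
  {v: True, p: True, i: False}
  {v: True, p: False, i: False}
  {i: True, p: True, v: False}


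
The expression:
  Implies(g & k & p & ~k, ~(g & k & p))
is always true.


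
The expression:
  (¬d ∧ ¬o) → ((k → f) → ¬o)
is always true.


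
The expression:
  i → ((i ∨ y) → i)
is always true.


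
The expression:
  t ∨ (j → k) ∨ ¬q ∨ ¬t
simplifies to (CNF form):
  True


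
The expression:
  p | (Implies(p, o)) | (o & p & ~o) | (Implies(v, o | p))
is always true.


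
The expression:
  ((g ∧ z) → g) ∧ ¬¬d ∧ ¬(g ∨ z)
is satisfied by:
  {d: True, g: False, z: False}


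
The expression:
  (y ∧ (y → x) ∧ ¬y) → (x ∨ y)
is always true.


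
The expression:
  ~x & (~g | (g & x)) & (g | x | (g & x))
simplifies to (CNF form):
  False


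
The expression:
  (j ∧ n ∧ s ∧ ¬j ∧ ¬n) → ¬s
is always true.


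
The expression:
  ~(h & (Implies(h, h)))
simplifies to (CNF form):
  ~h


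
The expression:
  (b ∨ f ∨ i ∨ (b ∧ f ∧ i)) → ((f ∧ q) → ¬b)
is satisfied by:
  {q: False, b: False, f: False}
  {f: True, q: False, b: False}
  {b: True, q: False, f: False}
  {f: True, b: True, q: False}
  {q: True, f: False, b: False}
  {f: True, q: True, b: False}
  {b: True, q: True, f: False}


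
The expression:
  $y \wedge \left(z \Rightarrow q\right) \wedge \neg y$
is never true.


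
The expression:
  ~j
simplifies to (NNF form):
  ~j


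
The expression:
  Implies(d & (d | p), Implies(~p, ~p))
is always true.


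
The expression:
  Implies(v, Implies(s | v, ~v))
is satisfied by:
  {v: False}


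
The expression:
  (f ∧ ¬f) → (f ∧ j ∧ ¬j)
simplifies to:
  True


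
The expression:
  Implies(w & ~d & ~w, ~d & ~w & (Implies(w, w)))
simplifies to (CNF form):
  True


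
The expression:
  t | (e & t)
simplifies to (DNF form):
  t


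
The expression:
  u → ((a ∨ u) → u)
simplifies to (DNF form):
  True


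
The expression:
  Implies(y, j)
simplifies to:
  j | ~y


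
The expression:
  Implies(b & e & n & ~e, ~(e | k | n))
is always true.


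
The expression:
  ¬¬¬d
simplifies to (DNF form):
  ¬d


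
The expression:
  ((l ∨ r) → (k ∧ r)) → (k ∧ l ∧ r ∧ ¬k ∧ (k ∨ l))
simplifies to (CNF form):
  (l ∨ r) ∧ (l ∨ ¬k) ∧ (r ∨ ¬r) ∧ (¬k ∨ ¬r)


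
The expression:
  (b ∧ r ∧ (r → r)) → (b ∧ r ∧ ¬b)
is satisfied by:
  {b: False, r: False}
  {r: True, b: False}
  {b: True, r: False}


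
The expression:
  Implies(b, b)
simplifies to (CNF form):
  True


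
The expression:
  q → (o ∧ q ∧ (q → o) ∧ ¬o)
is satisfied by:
  {q: False}


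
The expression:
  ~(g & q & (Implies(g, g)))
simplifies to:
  ~g | ~q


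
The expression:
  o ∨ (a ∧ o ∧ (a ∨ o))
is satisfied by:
  {o: True}


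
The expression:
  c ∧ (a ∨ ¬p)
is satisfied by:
  {c: True, a: True, p: False}
  {c: True, p: False, a: False}
  {c: True, a: True, p: True}


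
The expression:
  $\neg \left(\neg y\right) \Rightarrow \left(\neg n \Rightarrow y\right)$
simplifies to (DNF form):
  $\text{True}$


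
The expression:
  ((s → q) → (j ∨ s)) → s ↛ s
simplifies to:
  ¬j ∧ ¬s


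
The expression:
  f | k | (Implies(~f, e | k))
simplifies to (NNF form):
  e | f | k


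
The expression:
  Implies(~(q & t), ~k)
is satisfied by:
  {q: True, t: True, k: False}
  {q: True, t: False, k: False}
  {t: True, q: False, k: False}
  {q: False, t: False, k: False}
  {q: True, k: True, t: True}


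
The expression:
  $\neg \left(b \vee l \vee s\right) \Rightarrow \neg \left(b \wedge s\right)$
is always true.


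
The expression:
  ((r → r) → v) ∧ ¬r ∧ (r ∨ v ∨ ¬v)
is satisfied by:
  {v: True, r: False}


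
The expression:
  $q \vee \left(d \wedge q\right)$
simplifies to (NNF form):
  $q$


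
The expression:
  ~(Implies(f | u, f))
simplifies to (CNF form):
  u & ~f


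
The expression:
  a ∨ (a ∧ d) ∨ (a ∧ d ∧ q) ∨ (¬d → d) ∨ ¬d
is always true.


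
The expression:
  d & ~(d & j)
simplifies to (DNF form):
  d & ~j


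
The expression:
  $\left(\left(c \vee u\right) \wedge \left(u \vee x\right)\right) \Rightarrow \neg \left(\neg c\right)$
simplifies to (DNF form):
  $c \vee \neg u$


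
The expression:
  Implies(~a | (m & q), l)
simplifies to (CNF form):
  (a | l) & (a | l | ~m) & (a | l | ~q) & (l | ~m | ~q)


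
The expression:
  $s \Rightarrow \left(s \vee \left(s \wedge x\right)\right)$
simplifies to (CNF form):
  $\text{True}$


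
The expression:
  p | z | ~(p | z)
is always true.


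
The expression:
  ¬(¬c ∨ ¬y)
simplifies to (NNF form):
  c ∧ y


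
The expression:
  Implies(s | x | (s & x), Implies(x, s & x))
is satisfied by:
  {s: True, x: False}
  {x: False, s: False}
  {x: True, s: True}


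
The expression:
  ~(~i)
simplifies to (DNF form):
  i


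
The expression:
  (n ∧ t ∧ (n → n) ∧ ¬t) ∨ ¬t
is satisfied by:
  {t: False}


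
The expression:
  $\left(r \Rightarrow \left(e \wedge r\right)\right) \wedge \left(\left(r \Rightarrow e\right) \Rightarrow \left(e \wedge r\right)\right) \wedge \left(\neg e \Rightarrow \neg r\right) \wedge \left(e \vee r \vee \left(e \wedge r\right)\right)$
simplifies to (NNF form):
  $e \wedge r$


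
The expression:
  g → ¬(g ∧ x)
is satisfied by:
  {g: False, x: False}
  {x: True, g: False}
  {g: True, x: False}


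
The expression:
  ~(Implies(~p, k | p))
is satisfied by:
  {p: False, k: False}


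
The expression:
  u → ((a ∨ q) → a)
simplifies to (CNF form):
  a ∨ ¬q ∨ ¬u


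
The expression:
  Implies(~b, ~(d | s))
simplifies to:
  b | (~d & ~s)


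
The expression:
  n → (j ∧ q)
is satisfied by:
  {q: True, j: True, n: False}
  {q: True, j: False, n: False}
  {j: True, q: False, n: False}
  {q: False, j: False, n: False}
  {n: True, q: True, j: True}


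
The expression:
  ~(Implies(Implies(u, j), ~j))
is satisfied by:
  {j: True}


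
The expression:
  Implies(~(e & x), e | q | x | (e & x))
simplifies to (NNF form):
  e | q | x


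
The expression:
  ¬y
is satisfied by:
  {y: False}


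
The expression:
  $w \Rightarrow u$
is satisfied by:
  {u: True, w: False}
  {w: False, u: False}
  {w: True, u: True}


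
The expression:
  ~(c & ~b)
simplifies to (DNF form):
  b | ~c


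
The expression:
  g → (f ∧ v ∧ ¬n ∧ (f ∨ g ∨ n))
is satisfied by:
  {f: True, v: True, n: False, g: False}
  {f: True, n: False, v: False, g: False}
  {v: True, f: False, n: False, g: False}
  {f: False, n: False, v: False, g: False}
  {f: True, n: True, v: True, g: False}
  {f: True, n: True, v: False, g: False}
  {n: True, v: True, f: False, g: False}
  {n: True, f: False, v: False, g: False}
  {g: True, f: True, v: True, n: False}


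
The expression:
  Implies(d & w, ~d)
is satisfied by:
  {w: False, d: False}
  {d: True, w: False}
  {w: True, d: False}


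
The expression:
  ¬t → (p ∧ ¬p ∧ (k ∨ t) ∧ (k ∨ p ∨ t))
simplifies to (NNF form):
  t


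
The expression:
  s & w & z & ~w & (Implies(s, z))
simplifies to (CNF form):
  False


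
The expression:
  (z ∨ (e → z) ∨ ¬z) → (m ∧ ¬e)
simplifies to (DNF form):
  m ∧ ¬e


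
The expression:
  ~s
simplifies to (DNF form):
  ~s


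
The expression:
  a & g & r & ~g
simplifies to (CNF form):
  False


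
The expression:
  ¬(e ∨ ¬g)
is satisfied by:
  {g: True, e: False}


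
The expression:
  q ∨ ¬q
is always true.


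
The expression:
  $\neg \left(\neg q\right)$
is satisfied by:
  {q: True}


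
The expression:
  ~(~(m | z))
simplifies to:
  m | z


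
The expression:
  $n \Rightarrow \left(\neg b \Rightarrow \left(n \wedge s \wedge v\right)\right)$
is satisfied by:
  {b: True, s: True, v: True, n: False}
  {b: True, s: True, v: False, n: False}
  {b: True, v: True, s: False, n: False}
  {b: True, v: False, s: False, n: False}
  {s: True, v: True, b: False, n: False}
  {s: True, b: False, v: False, n: False}
  {s: False, v: True, b: False, n: False}
  {s: False, b: False, v: False, n: False}
  {b: True, n: True, s: True, v: True}
  {b: True, n: True, s: True, v: False}
  {b: True, n: True, v: True, s: False}
  {b: True, n: True, v: False, s: False}
  {n: True, s: True, v: True, b: False}


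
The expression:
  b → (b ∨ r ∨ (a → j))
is always true.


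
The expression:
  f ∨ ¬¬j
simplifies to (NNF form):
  f ∨ j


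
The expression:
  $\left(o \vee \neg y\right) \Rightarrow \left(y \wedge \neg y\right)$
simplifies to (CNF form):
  $y \wedge \neg o$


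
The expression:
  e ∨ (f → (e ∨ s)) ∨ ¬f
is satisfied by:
  {e: True, s: True, f: False}
  {e: True, s: False, f: False}
  {s: True, e: False, f: False}
  {e: False, s: False, f: False}
  {f: True, e: True, s: True}
  {f: True, e: True, s: False}
  {f: True, s: True, e: False}


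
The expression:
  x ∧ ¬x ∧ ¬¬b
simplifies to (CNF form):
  False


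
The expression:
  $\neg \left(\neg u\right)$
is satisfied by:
  {u: True}


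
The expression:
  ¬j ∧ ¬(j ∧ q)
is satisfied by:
  {j: False}


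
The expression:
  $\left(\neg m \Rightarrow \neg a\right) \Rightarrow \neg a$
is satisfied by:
  {m: False, a: False}
  {a: True, m: False}
  {m: True, a: False}


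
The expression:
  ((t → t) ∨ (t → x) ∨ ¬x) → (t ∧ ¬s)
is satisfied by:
  {t: True, s: False}


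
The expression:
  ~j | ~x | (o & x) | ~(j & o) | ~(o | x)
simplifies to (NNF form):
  True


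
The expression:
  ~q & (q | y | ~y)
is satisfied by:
  {q: False}


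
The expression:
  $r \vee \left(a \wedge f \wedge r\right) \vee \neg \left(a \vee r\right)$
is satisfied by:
  {r: True, a: False}
  {a: False, r: False}
  {a: True, r: True}


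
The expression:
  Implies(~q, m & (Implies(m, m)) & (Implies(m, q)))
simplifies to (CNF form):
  q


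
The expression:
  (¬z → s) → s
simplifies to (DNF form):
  s ∨ ¬z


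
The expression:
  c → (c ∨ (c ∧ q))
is always true.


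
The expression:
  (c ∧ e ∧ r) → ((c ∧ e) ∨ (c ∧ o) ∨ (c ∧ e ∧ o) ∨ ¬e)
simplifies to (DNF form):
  True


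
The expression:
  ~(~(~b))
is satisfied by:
  {b: False}


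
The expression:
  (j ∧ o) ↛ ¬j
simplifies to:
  j ∧ o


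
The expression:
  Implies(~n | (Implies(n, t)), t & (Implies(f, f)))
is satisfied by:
  {n: True, t: True}
  {n: True, t: False}
  {t: True, n: False}


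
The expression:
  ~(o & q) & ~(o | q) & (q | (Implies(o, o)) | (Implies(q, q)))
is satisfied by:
  {q: False, o: False}


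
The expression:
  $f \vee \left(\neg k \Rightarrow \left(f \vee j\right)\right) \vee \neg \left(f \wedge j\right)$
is always true.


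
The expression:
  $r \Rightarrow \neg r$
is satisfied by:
  {r: False}


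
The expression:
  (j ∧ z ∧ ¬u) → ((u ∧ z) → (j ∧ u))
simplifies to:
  True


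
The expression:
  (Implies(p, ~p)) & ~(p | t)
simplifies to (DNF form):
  ~p & ~t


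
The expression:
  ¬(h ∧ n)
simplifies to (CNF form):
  ¬h ∨ ¬n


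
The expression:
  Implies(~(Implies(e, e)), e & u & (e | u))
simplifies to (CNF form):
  True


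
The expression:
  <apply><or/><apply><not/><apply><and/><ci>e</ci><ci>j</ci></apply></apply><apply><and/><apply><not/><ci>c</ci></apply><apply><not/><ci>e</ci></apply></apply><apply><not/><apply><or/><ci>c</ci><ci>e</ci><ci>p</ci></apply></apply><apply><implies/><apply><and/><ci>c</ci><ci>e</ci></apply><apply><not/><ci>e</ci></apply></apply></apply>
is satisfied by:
  {c: False, e: False, j: False}
  {j: True, c: False, e: False}
  {e: True, c: False, j: False}
  {j: True, e: True, c: False}
  {c: True, j: False, e: False}
  {j: True, c: True, e: False}
  {e: True, c: True, j: False}


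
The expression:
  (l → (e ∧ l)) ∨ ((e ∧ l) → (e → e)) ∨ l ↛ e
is always true.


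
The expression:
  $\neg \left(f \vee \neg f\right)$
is never true.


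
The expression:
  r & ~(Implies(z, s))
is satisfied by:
  {z: True, r: True, s: False}


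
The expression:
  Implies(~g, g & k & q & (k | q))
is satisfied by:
  {g: True}


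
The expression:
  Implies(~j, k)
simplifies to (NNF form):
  j | k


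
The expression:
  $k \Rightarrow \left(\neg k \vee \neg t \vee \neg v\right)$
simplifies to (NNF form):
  $\neg k \vee \neg t \vee \neg v$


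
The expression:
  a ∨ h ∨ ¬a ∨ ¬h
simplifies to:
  True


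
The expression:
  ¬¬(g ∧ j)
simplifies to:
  g ∧ j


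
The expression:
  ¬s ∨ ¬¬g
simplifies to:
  g ∨ ¬s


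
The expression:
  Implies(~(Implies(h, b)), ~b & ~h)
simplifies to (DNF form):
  b | ~h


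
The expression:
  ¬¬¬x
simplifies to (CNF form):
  ¬x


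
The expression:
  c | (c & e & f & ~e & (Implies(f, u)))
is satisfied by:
  {c: True}


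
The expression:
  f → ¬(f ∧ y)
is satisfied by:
  {y: False, f: False}
  {f: True, y: False}
  {y: True, f: False}


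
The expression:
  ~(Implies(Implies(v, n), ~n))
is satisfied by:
  {n: True}


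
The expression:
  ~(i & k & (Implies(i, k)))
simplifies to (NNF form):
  ~i | ~k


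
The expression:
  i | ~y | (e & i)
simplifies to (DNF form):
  i | ~y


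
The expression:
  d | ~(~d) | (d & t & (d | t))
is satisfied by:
  {d: True}


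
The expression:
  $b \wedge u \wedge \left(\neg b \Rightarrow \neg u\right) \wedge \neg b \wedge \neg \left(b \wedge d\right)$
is never true.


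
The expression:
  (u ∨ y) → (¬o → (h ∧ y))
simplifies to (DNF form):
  o ∨ (h ∧ y) ∨ (¬u ∧ ¬y)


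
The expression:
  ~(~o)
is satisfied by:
  {o: True}


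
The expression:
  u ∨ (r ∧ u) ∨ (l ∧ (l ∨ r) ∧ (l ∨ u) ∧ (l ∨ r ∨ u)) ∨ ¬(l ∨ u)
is always true.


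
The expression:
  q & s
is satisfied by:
  {s: True, q: True}


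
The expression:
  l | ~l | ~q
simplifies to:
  True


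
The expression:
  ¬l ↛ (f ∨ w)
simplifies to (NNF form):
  ¬f ∧ ¬l ∧ ¬w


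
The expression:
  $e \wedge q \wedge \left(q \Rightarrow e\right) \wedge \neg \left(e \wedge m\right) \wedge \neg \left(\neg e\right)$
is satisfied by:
  {e: True, q: True, m: False}


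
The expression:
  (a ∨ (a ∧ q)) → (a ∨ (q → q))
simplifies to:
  True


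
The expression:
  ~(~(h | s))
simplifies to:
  h | s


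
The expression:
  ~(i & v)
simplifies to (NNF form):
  ~i | ~v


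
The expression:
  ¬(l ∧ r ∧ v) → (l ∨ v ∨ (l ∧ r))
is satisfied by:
  {v: True, l: True}
  {v: True, l: False}
  {l: True, v: False}


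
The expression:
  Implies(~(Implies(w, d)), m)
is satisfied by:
  {d: True, m: True, w: False}
  {d: True, w: False, m: False}
  {m: True, w: False, d: False}
  {m: False, w: False, d: False}
  {d: True, m: True, w: True}
  {d: True, w: True, m: False}
  {m: True, w: True, d: False}


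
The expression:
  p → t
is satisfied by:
  {t: True, p: False}
  {p: False, t: False}
  {p: True, t: True}


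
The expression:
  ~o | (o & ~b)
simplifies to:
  ~b | ~o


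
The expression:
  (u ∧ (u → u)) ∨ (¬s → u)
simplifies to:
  s ∨ u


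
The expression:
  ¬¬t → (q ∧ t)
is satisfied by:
  {q: True, t: False}
  {t: False, q: False}
  {t: True, q: True}


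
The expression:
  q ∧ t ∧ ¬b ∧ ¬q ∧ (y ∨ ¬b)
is never true.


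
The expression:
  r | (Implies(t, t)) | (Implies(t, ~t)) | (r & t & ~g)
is always true.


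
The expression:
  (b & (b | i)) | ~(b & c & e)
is always true.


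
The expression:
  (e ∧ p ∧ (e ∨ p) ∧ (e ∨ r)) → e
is always true.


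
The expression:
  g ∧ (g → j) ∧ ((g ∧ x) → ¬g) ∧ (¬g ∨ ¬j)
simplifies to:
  False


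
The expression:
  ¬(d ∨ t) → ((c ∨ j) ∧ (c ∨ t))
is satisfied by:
  {d: True, t: True, c: True}
  {d: True, t: True, c: False}
  {d: True, c: True, t: False}
  {d: True, c: False, t: False}
  {t: True, c: True, d: False}
  {t: True, c: False, d: False}
  {c: True, t: False, d: False}


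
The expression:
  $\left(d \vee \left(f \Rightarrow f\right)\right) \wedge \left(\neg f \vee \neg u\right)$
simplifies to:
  $\neg f \vee \neg u$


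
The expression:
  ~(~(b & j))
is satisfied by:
  {j: True, b: True}


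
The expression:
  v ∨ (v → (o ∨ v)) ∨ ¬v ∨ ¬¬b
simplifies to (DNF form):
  True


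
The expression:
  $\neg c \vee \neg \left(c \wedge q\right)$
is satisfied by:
  {c: False, q: False}
  {q: True, c: False}
  {c: True, q: False}


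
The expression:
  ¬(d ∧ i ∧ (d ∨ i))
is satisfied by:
  {d: False, i: False}
  {i: True, d: False}
  {d: True, i: False}


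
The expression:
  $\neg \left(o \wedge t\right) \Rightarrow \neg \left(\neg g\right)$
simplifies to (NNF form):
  $g \vee \left(o \wedge t\right)$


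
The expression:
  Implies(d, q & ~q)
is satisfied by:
  {d: False}


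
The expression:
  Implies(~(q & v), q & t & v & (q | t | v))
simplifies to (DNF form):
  q & v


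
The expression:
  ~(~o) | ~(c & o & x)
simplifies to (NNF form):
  True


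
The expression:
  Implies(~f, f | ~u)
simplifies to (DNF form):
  f | ~u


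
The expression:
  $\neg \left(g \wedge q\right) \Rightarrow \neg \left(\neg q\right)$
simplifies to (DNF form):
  $q$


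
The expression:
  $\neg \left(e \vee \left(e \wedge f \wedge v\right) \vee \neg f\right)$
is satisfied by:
  {f: True, e: False}


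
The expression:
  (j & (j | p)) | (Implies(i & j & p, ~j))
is always true.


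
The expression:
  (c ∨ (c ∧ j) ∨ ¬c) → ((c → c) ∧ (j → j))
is always true.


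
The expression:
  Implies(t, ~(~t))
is always true.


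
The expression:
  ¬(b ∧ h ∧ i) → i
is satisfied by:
  {i: True}


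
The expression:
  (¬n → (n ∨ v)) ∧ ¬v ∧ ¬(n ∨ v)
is never true.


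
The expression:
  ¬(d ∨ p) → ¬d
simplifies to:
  True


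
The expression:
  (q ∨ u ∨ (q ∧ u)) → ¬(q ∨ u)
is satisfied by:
  {q: False, u: False}


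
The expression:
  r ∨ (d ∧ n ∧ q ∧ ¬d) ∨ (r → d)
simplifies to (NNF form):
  True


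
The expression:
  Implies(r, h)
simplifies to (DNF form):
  h | ~r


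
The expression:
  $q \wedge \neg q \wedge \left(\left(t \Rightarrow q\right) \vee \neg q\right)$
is never true.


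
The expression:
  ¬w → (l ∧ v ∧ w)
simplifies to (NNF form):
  w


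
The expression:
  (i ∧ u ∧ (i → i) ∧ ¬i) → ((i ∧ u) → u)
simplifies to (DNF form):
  True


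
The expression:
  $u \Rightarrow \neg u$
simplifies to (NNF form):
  $\neg u$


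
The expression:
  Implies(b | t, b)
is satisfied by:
  {b: True, t: False}
  {t: False, b: False}
  {t: True, b: True}


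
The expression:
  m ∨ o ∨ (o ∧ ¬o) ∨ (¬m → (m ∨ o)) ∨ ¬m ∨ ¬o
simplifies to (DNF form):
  True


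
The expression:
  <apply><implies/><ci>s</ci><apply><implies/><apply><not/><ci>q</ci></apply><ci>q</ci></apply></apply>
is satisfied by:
  {q: True, s: False}
  {s: False, q: False}
  {s: True, q: True}


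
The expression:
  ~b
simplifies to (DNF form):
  ~b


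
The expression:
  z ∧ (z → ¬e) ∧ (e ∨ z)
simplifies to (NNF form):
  z ∧ ¬e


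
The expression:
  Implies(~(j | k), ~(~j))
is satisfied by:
  {k: True, j: True}
  {k: True, j: False}
  {j: True, k: False}


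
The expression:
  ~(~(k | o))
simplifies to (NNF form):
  k | o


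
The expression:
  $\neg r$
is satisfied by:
  {r: False}


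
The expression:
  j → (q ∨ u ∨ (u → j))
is always true.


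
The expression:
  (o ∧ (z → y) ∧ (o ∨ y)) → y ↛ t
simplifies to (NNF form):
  (y ∧ ¬t) ∨ (z ∧ ¬y) ∨ ¬o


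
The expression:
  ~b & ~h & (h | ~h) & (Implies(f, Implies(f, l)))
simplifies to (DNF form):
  (l & ~b & ~h) | (~b & ~f & ~h)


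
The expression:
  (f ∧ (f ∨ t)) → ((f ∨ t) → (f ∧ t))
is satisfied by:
  {t: True, f: False}
  {f: False, t: False}
  {f: True, t: True}


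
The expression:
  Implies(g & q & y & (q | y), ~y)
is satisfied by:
  {g: False, q: False, y: False}
  {y: True, g: False, q: False}
  {q: True, g: False, y: False}
  {y: True, q: True, g: False}
  {g: True, y: False, q: False}
  {y: True, g: True, q: False}
  {q: True, g: True, y: False}


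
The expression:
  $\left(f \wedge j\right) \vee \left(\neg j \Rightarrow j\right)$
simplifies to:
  $j$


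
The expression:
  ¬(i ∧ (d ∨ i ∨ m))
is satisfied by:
  {i: False}


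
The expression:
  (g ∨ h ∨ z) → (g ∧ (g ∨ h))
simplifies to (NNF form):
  g ∨ (¬h ∧ ¬z)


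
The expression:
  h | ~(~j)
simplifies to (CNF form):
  h | j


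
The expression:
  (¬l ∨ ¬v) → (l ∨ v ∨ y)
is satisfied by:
  {v: True, y: True, l: True}
  {v: True, y: True, l: False}
  {v: True, l: True, y: False}
  {v: True, l: False, y: False}
  {y: True, l: True, v: False}
  {y: True, l: False, v: False}
  {l: True, y: False, v: False}


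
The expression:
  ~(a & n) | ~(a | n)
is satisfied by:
  {n: False, a: False}
  {a: True, n: False}
  {n: True, a: False}


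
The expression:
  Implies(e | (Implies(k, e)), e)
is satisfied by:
  {k: True, e: True}
  {k: True, e: False}
  {e: True, k: False}


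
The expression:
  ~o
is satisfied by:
  {o: False}


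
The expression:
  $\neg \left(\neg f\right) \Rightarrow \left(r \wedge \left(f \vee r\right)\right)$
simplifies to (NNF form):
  $r \vee \neg f$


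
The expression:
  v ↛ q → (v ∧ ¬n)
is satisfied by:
  {q: True, v: False, n: False}
  {v: False, n: False, q: False}
  {n: True, q: True, v: False}
  {n: True, v: False, q: False}
  {q: True, v: True, n: False}
  {v: True, q: False, n: False}
  {n: True, v: True, q: True}


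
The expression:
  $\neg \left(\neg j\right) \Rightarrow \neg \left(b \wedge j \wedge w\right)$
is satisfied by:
  {w: False, b: False, j: False}
  {j: True, w: False, b: False}
  {b: True, w: False, j: False}
  {j: True, b: True, w: False}
  {w: True, j: False, b: False}
  {j: True, w: True, b: False}
  {b: True, w: True, j: False}


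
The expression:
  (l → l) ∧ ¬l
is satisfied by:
  {l: False}


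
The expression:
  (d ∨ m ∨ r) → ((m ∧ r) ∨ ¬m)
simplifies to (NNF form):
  r ∨ ¬m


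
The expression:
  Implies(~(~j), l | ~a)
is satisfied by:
  {l: True, a: False, j: False}
  {l: False, a: False, j: False}
  {j: True, l: True, a: False}
  {j: True, l: False, a: False}
  {a: True, l: True, j: False}
  {a: True, l: False, j: False}
  {a: True, j: True, l: True}


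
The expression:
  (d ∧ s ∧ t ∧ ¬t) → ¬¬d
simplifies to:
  True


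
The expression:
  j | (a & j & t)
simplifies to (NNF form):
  j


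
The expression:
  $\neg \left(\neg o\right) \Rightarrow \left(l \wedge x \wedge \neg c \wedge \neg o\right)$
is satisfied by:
  {o: False}


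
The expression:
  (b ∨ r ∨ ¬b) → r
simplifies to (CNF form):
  r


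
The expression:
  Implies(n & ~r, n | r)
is always true.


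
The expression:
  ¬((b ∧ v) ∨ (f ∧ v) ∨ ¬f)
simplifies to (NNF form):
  f ∧ ¬v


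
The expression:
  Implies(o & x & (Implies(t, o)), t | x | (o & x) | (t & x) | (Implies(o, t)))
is always true.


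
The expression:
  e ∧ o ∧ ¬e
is never true.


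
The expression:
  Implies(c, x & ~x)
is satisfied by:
  {c: False}


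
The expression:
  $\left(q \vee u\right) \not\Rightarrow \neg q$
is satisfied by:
  {q: True}


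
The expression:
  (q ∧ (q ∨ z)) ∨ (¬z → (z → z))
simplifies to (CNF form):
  True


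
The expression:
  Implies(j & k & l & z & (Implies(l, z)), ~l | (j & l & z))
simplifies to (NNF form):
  True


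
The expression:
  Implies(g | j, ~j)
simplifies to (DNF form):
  ~j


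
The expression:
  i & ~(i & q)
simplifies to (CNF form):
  i & ~q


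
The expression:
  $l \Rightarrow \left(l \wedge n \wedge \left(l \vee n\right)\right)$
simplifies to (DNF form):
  $n \vee \neg l$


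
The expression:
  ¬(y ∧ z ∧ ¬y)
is always true.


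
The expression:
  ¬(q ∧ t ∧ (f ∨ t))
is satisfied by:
  {t: False, q: False}
  {q: True, t: False}
  {t: True, q: False}


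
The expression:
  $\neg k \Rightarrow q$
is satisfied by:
  {k: True, q: True}
  {k: True, q: False}
  {q: True, k: False}


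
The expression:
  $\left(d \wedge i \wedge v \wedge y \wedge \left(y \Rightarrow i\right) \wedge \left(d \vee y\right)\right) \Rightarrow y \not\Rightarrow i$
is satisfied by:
  {v: False, d: False, y: False, i: False}
  {i: True, v: False, d: False, y: False}
  {y: True, v: False, d: False, i: False}
  {i: True, y: True, v: False, d: False}
  {d: True, i: False, v: False, y: False}
  {i: True, d: True, v: False, y: False}
  {y: True, d: True, i: False, v: False}
  {i: True, y: True, d: True, v: False}
  {v: True, y: False, d: False, i: False}
  {i: True, v: True, y: False, d: False}
  {y: True, v: True, i: False, d: False}
  {i: True, y: True, v: True, d: False}
  {d: True, v: True, y: False, i: False}
  {i: True, d: True, v: True, y: False}
  {y: True, d: True, v: True, i: False}
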